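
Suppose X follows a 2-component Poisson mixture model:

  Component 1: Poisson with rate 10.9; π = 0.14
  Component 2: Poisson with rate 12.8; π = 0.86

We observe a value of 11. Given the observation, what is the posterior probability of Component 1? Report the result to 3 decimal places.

P(component k | x) = P(Z=k)·f_k(x) / marginal(x), where marginal(x) = Σ_j P(Z=j)·f_j(x).
Component likelihoods at x = 11:
  p_1 = 0.119323
  p_2 = 0.104516
Unnormalised posteriors:
  P(Z=1)·p_1 = 0.14 × 0.119323 = 0.0167053
  P(Z=2)·p_2 = 0.86 × 0.104516 = 0.0898841
Sum: 0.0167053 + 0.0898841 = 0.106589
So the posterior for Component 1 is 0.0167053 / 0.106589 ≈ 0.157.

0.157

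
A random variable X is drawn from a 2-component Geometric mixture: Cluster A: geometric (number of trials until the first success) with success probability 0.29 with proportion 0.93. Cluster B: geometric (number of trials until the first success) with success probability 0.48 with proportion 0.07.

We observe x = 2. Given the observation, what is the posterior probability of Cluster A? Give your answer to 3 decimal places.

Apply Bayes' rule: the posterior for each component is proportional to its prior times its likelihood at x.
Evaluate each component's likelihood at the observed value:
  f_A = 0.29·(1−0.29)^1 = 0.29·0.71 = 0.2059
  f_B = 0.48·(1−0.48)^1 = 0.48·0.52 = 0.2496
Unnormalised posteriors:
  π_A·f_A = 0.93 × 0.2059 = 0.191487
  π_B·f_B = 0.07 × 0.2496 = 0.017472
Sum: 0.191487 + 0.017472 = 0.208959
So the posterior for Cluster A is 0.191487 / 0.208959 ≈ 0.916.

0.916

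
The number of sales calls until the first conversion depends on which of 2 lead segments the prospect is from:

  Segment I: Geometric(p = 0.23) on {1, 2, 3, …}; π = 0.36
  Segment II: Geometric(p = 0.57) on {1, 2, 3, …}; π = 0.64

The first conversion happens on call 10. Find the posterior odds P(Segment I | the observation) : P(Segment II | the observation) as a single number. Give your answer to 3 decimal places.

Posterior odds = (w_i f_i(x)) / (w_j f_j(x)); the normalising sum cancels.
Component likelihoods at x = 10:
  L_I = 0.0218849
  L_II = 0.000286478
Odds = (0.36/0.64) × (0.0218849/0.000286478) = 0.5625 × 76.393 ≈ 42.971

42.971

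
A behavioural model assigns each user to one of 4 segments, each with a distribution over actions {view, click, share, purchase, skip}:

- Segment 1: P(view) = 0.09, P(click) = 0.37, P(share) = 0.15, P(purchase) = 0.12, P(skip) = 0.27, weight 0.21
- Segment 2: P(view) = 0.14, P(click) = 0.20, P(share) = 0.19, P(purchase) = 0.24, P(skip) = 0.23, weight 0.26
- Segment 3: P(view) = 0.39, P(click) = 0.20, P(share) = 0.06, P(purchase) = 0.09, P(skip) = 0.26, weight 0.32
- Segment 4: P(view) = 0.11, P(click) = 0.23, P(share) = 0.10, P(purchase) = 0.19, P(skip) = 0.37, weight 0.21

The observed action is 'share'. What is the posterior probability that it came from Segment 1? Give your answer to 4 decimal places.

By Bayes' theorem, P(k | x) = π_k f_k(x) / Σ_j π_j f_j(x).
Categorical probabilities:
  f_1 = 0.15
  f_2 = 0.19
  f_3 = 0.06
  f_4 = 0.1
Weight by the priors:
  π_1·f_1 = 0.21 × 0.15 = 0.0315
  π_2·f_2 = 0.26 × 0.19 = 0.0494
  π_3·f_3 = 0.32 × 0.06 = 0.0192
  π_4·f_4 = 0.21 × 0.1 = 0.021
Sum: 0.0315 + 0.0494 + 0.0192 + 0.021 = 0.1211
So the posterior for Segment 1 is 0.0315 / 0.1211 ≈ 0.2601.

0.2601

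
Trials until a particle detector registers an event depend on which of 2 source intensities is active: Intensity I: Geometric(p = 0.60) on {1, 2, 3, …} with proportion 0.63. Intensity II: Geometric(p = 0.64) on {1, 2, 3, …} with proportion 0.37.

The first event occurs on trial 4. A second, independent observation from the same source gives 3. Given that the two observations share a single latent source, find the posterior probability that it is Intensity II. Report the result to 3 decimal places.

Posterior ∝ prior × likelihood, so P(k | x) ∝ π_k f_k(x); normalise over all components.
Since both observations come from the same component, the likelihood for component k is f_k(x₁)·f_k(x₂).
  f_I = [0.0384] × [0.096] = 0.0036864
  f_II = [0.0298598] × [0.082944] = 0.00247669
Multiply by the mixture weights:
  π_I·f_I = 0.63 × 0.0036864 = 0.00232243
  π_II·f_II = 0.37 × 0.00247669 = 0.000916377
Sum: 0.00232243 + 0.000916377 = 0.00323881
P(Intensity II | x₁,x₂) ≈ 0.283

0.283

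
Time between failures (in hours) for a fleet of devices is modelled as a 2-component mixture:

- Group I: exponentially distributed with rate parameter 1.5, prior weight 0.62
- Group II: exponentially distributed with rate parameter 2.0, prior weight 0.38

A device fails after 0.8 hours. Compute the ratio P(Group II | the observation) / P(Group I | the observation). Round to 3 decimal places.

0.548

Since P(k|x) ∝ P(Z=k) f_k(x), the posterior odds are P(Z=i) f_i(x) / (P(Z=j) f_j(x)).
Exponential densities:
  L_I = 1.5·e^(−1.5·0.8) = 1.5·e^(−1.2000) = 0.451791
  L_II = 2.0·e^(−2.0·0.8) = 2.0·e^(−1.6000) = 0.403793
Odds = (0.38/0.62) × (0.403793/0.451791) = 0.612903 × 0.89376 ≈ 0.548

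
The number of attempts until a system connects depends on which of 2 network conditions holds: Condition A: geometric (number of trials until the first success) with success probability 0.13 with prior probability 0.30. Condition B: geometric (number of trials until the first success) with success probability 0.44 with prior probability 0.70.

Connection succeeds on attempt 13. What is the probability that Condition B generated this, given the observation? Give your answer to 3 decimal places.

0.038

Posterior ∝ prior × likelihood, so P(k | x) ∝ π_k f_k(x); normalise over all components.
Component likelihoods at x = 13:
  f_A = 0.13·(1−0.13)^12 = 0.13·0.188032 = 0.0244441
  f_B = 0.44·(1−0.44)^12 = 0.44·0.000951166 = 0.000418513
Multiply by the mixture weights:
  π_A·f_A = 0.30 × 0.0244441 = 0.00733324
  π_B·f_B = 0.70 × 0.000418513 = 0.000292959
Marginal: 0.00733324 + 0.000292959 = 0.00762619
P(Condition B | the observation) ≈ 0.038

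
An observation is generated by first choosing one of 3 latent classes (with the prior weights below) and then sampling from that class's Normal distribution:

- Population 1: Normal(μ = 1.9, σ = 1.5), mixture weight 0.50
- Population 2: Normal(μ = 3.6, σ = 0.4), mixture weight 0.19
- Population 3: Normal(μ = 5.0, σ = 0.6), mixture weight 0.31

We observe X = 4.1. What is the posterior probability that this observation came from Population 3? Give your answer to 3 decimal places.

0.336

By Bayes' theorem, P(k | x) = π_k f_k(x) / Σ_j π_j f_j(x).
Evaluate each component's likelihood at the observed value:
  p_1 = (1/(1.5·√(2π)))·exp(−(4.1−1.9)²/(2·1.5²)) = 0.265962·exp(-1.07556) = 0.0907217
  p_2 = (1/(0.4·√(2π)))·exp(−(4.1−3.6)²/(2·0.4²)) = 0.997356·exp(-0.78125) = 0.456623
  p_3 = (1/(0.6·√(2π)))·exp(−(4.1−5.0)²/(2·0.6²)) = 0.664904·exp(-1.12500) = 0.215863
Weight by the priors:
  π_1·p_1 = 0.50 × 0.0907217 = 0.0453608
  π_2·p_2 = 0.19 × 0.456623 = 0.0867583
  π_3·p_3 = 0.31 × 0.215863 = 0.0669174
Evidence: 0.0453608 + 0.0867583 + 0.0669174 = 0.199037
P(Population 3 | data) ≈ 0.336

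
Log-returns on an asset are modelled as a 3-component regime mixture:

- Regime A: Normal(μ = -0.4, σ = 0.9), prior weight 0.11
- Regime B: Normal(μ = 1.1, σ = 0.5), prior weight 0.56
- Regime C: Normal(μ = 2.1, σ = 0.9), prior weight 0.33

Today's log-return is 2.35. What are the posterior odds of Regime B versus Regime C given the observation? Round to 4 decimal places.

Only the two components matter; the odds are (π_i f_i(x)) / (π_j f_j(x)).
Evaluate each component's likelihood at the observed value:
  f_A = (1/(0.9·√(2π)))·exp(−(2.35−-0.4)²/(2·0.9²)) = 0.443269·exp(-4.66821) = 0.00416188
  f_B = (1/(0.5·√(2π)))·exp(−(2.35−1.1)²/(2·0.5²)) = 0.797885·exp(-3.12500) = 0.0350566
  f_C = (1/(0.9·√(2π)))·exp(−(2.35−2.1)²/(2·0.9²)) = 0.443269·exp(-0.03858) = 0.426493
Posterior odds = (π_B·f_B) / (π_C·f_C) = (0.56·0.0350566) / (0.33·0.426493) = 0.0196317 / 0.140743 ≈ 0.1395

0.1395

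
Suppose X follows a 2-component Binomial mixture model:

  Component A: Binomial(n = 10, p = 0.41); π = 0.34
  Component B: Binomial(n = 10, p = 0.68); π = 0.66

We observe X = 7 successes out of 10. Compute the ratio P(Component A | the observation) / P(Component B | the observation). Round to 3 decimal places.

0.094

Posterior odds = (P(Z=i) f_i(x)) / (P(Z=j) f_j(x)); the normalising sum cancels.
Binomial probabilities:
  L_A = 0.0479981
  L_B = 0.264359
0.0163194 / 0.174477 ≈ 0.094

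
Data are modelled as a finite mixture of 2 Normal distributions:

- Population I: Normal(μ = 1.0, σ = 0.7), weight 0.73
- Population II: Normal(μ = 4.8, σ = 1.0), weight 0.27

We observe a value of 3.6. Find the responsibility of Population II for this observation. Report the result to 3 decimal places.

0.992

P(component k | x) = w_k·f_k(x) / marginal(x), where marginal(x) = Σ_j w_j·f_j(x).
Evaluate each component's likelihood at the observed value:
  L_I = 0.000575528
  L_II = 0.194186
Unnormalised posteriors:
  w_I·L_I = 0.73 × 0.000575528 = 0.000420135
  w_II·L_II = 0.27 × 0.194186 = 0.0524302
Denominator: 0.000420135 + 0.0524302 = 0.0528504
P(Population II | x) = 0.0524302 / 0.0528504 ≈ 0.992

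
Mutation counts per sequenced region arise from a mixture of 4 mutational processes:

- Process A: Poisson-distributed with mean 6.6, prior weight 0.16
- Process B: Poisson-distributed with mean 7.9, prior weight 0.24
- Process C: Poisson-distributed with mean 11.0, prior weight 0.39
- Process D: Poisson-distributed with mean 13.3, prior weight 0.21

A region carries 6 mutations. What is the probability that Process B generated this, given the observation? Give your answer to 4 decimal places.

0.4073

By Bayes' theorem, P(k | x) = π_k f_k(x) / Σ_j π_j f_j(x).
Component likelihoods at x = 6 mutations:
  L_A = 0.156166
  L_B = 0.125171
  L_C = 0.0410946
  L_D = 0.0128724
Unnormalised posteriors:
  π_A·L_A = 0.16 × 0.156166 = 0.0249866
  π_B·L_B = 0.24 × 0.125171 = 0.030041
  π_C·L_C = 0.39 × 0.0410946 = 0.0160269
  π_D·L_D = 0.21 × 0.0128724 = 0.00270321
Marginal: 0.0249866 + 0.030041 + 0.0160269 + 0.00270321 = 0.0737577
P(Process B | data) = 0.030041 / 0.0737577 ≈ 0.4073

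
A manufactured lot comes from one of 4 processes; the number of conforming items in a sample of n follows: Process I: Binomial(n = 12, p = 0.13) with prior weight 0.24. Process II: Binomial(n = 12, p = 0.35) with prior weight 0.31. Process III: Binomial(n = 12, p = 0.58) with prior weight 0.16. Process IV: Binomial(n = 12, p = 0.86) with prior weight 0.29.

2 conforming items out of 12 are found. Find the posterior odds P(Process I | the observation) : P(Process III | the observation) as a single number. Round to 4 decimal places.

Only the two components matter; the odds are (π_i f_i(x)) / (π_j f_j(x)).
Evaluate each component's likelihood at the observed value:
  p_I = C(12,2)·0.13^2·0.87^10 = 66·0.0169·0.248423 = 0.277091
  p_II = C(12,2)·0.35^2·0.65^10 = 66·0.1225·0.0134627 = 0.108846
  p_III = C(12,2)·0.58^2·0.42^10 = 66·0.3364·0.000170802 = 0.00379221
  p_IV = C(12,2)·0.86^2·0.14^10 = 66·0.7396·2.89255e-09 = 1.41196e-07
Posterior odds = (π_I·p_I) / (π_III·p_III) = (0.24·0.277091) / (0.16·0.00379221) = 0.066502 / 0.000606754 ≈ 109.6028

109.6028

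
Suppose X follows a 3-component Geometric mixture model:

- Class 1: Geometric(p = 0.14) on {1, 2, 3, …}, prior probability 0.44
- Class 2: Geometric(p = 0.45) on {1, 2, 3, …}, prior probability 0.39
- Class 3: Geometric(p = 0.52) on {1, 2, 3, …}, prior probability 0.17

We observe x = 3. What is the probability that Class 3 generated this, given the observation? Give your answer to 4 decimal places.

0.1711

Apply Bayes' rule: the posterior for each component is proportional to its prior times its likelihood at x.
Component likelihoods at x = 3:
  L_1 = 0.14·(1−0.14)^2 = 0.14·0.7396 = 0.103544
  L_2 = 0.45·(1−0.45)^2 = 0.45·0.3025 = 0.136125
  L_3 = 0.52·(1−0.52)^2 = 0.52·0.2304 = 0.119808
Unnormalised posteriors:
  w_1·L_1 = 0.44 × 0.103544 = 0.0455594
  w_2·L_2 = 0.39 × 0.136125 = 0.0530888
  w_3·L_3 = 0.17 × 0.119808 = 0.0203674
Denominator: 0.0455594 + 0.0530888 + 0.0203674 = 0.119015
Responsibility of Class 3: 0.0203674 / 0.119015 ≈ 0.1711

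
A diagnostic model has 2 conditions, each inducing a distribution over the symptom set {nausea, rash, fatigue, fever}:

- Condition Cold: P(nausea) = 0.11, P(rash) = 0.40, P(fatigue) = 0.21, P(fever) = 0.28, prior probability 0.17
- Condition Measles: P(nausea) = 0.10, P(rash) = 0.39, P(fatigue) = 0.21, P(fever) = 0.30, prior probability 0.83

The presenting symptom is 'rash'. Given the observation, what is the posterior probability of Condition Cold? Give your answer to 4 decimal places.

By Bayes' theorem, P(k | x) = π_k f_k(x) / Σ_j π_j f_j(x).
Component likelihoods at x = 'rash':
  f_Cold = P(rash | comp) = 0.40
  f_Measles = P(rash | comp) = 0.39
Multiply by the mixture weights:
  π_Cold·f_Cold = 0.17 × 0.4 = 0.068
  π_Measles·f_Measles = 0.83 × 0.39 = 0.3237
Marginal: 0.068 + 0.3237 = 0.3917
P(Condition Cold | x) = 0.068 / 0.3917 ≈ 0.1736

0.1736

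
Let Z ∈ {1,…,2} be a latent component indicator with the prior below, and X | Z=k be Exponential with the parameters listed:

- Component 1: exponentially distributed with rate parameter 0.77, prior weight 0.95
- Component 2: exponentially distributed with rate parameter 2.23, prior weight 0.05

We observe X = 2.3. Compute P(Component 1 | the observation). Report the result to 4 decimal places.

Apply Bayes' rule: the posterior for each component is proportional to its prior times its likelihood at x.
Exponential densities:
  L_1 = 0.131025
  L_2 = 0.0132071
Weight by the priors:
  π_1·L_1 = 0.95 × 0.131025 = 0.124474
  π_2·L_2 = 0.05 × 0.0132071 = 0.000660357
Evidence: 0.124474 + 0.000660357 = 0.125134
P(Component 1 | x) = 0.124474 / 0.125134 ≈ 0.9947

0.9947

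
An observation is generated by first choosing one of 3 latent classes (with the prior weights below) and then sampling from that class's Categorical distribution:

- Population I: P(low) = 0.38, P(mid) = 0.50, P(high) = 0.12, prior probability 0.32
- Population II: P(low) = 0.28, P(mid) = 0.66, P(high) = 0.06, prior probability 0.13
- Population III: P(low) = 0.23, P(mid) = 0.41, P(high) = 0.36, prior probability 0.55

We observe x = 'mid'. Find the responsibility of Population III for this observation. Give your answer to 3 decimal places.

0.478

P(component k | x) = w_k·f_k(x) / marginal(x), where marginal(x) = Σ_j w_j·f_j(x).
Component likelihoods at x = 'mid':
  p_I = P(mid | comp) = 0.50
  p_II = P(mid | comp) = 0.66
  p_III = P(mid | comp) = 0.41
Prior × likelihood for each component:
  w_I·p_I = 0.32 × 0.5 = 0.16
  w_II·p_II = 0.13 × 0.66 = 0.0858
  w_III·p_III = 0.55 × 0.41 = 0.2255
Evidence: 0.16 + 0.0858 + 0.2255 = 0.4713
So the posterior for Population III is 0.2255 / 0.4713 ≈ 0.478.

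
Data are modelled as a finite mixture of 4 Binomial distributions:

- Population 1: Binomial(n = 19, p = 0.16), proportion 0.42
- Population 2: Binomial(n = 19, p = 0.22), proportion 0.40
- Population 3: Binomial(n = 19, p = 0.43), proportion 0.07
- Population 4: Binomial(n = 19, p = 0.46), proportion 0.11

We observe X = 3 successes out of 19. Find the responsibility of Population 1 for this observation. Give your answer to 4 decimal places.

Apply Bayes' rule: the posterior for each component is proportional to its prior times its likelihood at x.
Binomial probabilities:
  p_1 = 0.243867
  p_2 = 0.193689
  p_3 = 0.00956592
  p_4 = 0.00493057
Prior × likelihood for each component:
  π_1·p_1 = 0.42 × 0.243867 = 0.102424
  π_2·p_2 = 0.40 × 0.193689 = 0.0774757
  π_3·p_3 = 0.07 × 0.00956592 = 0.000669615
  π_4·p_4 = 0.11 × 0.00493057 = 0.000542363
Marginal: 0.102424 + 0.0774757 + 0.000669615 + 0.000542363 = 0.181112
P(Population 1 | x) = 0.102424 / 0.181112 ≈ 0.5655

0.5655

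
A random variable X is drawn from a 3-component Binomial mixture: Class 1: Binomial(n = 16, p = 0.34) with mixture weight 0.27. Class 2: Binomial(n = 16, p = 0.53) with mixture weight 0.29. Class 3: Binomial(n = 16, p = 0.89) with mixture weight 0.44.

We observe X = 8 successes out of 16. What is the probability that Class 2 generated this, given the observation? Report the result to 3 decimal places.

Posterior ∝ prior × likelihood, so P(k | x) ∝ π_k f_k(x); normalise over all components.
Component likelihoods at x = 8 successes out of 16:
  p_1 = C(16,8)·0.34^8·0.66^8 = 12870·0.000178579·0.0360041 = 0.0827487
  p_2 = C(16,8)·0.53^8·0.47^8 = 12870·0.00622597·0.00238113 = 0.190796
  p_3 = C(16,8)·0.89^8·0.11^8 = 12870·0.393659·2.14359e-08 = 0.000108603
Prior × likelihood for each component:
  π_1·p_1 = 0.27 × 0.0827487 = 0.0223422
  π_2·p_2 = 0.29 × 0.190796 = 0.0553307
  π_3·p_3 = 0.44 × 0.000108603 = 4.77851e-05
Evidence: 0.0223422 + 0.0553307 + 4.77851e-05 = 0.0777207
So the posterior for Class 2 is 0.0553307 / 0.0777207 ≈ 0.712.

0.712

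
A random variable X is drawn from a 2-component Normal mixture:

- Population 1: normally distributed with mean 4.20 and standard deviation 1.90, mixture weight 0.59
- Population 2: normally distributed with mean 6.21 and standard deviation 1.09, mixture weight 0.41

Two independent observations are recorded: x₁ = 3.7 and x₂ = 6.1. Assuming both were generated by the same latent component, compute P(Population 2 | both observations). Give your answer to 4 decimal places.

0.2019

Apply Bayes' rule: the posterior for each component is proportional to its prior times its likelihood at x.
Since both observations come from the same component, the likelihood for component k is f_k(x₁)·f_k(x₂).
  f_1 = [(1/(1.90·√(2π)))·exp(−(3.7−4.20)²/(2·1.90²)) = 0.209970·exp(-0.03463) = 0.202824] × [0.127353] = 0.0258302
  f_2 = [(1/(1.09·√(2π)))·exp(−(3.7−6.21)²/(2·1.09²)) = 0.366002·exp(-2.65133) = 0.025824] × [0.364143] = 0.00940364
Weight by the priors:
  π_1·f_1 = 0.59 × 0.0258302 = 0.0152398
  π_2·f_2 = 0.41 × 0.00940364 = 0.00385549
Evidence: 0.0152398 + 0.00385549 = 0.0190953
P(Population 2 | x₁,x₂) ≈ 0.2019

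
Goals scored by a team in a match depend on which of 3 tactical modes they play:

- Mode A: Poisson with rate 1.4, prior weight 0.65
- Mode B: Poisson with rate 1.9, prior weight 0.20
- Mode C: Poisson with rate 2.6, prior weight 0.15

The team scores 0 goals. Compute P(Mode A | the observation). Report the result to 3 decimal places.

0.796

Posterior ∝ prior × likelihood, so P(k | x) ∝ π_k f_k(x); normalise over all components.
Component likelihoods at x = 0 goals:
  f_A = e^(−1.4)·1.4^0/0! = 0.246597
  f_B = e^(−1.9)·1.9^0/0! = 0.149569
  f_C = e^(−2.6)·2.6^0/0! = 0.0742736
Multiply by the mixture weights:
  π_A·f_A = 0.65 × 0.246597 = 0.160288
  π_B·f_B = 0.20 × 0.149569 = 0.0299137
  π_C·f_C = 0.15 × 0.0742736 = 0.011141
Normaliser: 0.160288 + 0.0299137 + 0.011141 = 0.201343
P(Mode A | 0 goals) = 0.160288 / 0.201343 ≈ 0.796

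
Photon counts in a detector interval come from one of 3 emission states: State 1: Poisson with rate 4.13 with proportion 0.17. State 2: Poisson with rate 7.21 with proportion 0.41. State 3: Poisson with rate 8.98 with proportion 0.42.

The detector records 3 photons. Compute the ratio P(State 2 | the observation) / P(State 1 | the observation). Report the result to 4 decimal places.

Since P(k|x) ∝ π_k f_k(x), the posterior odds are π_i f_i(x) / (π_j f_j(x)).
Component likelihoods at x = 3 photons:
  L_1 = e^(−4.13)·4.13^3/3! = 0.188826
  L_2 = e^(−7.21)·7.21^3/3! = 0.0461733
  L_3 = e^(−8.98)·8.98^3/3! = 0.0151954
0.0189311 / 0.0321005 ≈ 0.5897

0.5897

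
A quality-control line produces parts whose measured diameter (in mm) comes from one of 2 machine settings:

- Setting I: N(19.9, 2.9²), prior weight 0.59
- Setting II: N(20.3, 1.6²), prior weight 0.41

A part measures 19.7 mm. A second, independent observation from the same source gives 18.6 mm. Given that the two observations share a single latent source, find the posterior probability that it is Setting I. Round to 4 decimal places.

0.4271

The responsibility of component k is π_k f_k(x) divided by Σ_j π_j f_j(x).
Since both observations come from the same component, the likelihood for component k is f_k(x₁)·f_k(x₂).
  p_I = [0.13724] × [0.124416] = 0.0170748
  p_II = [0.232409] × [0.141792] = 0.0329538
Multiply by the mixture weights:
  π_I·p_I = 0.59 × 0.0170748 = 0.0100741
  π_II·p_II = 0.41 × 0.0329538 = 0.013511
Evidence: 0.0100741 + 0.013511 = 0.0235852
P(Setting I | x₁,x₂) = 0.0100741 / 0.0235852 ≈ 0.4271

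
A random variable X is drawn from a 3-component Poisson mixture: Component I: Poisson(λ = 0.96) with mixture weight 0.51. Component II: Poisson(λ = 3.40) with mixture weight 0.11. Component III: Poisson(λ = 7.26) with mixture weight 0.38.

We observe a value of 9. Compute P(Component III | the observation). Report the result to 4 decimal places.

The responsibility of component k is π_k f_k(x) divided by Σ_j π_j f_j(x).
Evaluate each component's likelihood at the observed value:
  p_I = 7.30727e-07
  p_II = 0.00558401
  p_III = 0.108565
Weight by the priors:
  π_I·p_I = 0.51 × 7.30727e-07 = 3.72671e-07
  π_II·p_II = 0.11 × 0.00558401 = 0.000614241
  π_III·p_III = 0.38 × 0.108565 = 0.0412546
Denominator: 3.72671e-07 + 0.000614241 + 0.0412546 = 0.0418692
So the posterior for Component III is 0.0412546 / 0.0418692 ≈ 0.9853.

0.9853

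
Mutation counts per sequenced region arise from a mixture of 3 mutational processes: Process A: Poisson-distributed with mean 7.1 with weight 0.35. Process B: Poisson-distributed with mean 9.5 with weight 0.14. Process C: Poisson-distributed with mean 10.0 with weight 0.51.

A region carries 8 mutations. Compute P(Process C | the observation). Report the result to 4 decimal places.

The responsibility of component k is π_k f_k(x) divided by Σ_j π_j f_j(x).
Poisson probabilities:
  p_A = e^(−7.1)·7.1^8/8! = 0.132146
  p_B = e^(−9.5)·9.5^8/8! = 0.12316
  p_C = e^(−10.0)·10.0^8/8! = 0.112599
Prior × likelihood for each component:
  π_A·p_A = 0.35 × 0.132146 = 0.0462513
  π_B·p_B = 0.14 × 0.12316 = 0.0172424
  π_C·p_C = 0.51 × 0.112599 = 0.0574255
Marginal: 0.0462513 + 0.0172424 + 0.0574255 = 0.120919
P(Process C | the observation) ≈ 0.4749

0.4749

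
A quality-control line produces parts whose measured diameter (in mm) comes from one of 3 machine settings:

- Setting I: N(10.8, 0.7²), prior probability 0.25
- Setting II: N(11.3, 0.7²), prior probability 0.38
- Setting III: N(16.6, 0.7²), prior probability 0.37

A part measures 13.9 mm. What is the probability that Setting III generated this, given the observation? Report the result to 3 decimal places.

0.354

Posterior ∝ prior × likelihood, so P(k | x) ∝ π_k f_k(x); normalise over all components.
Evaluate each component's likelihood at the observed value:
  f_I = (1/(0.7·√(2π)))·exp(−(13.9−10.8)²/(2·0.7²)) = 0.569918·exp(-9.80612) = 3.14099e-05
  f_II = (1/(0.7·√(2π)))·exp(−(13.9−11.3)²/(2·0.7²)) = 0.569918·exp(-6.89796) = 0.000575528
  f_III = (1/(0.7·√(2π)))·exp(−(13.9−16.6)²/(2·0.7²)) = 0.569918·exp(-7.43878) = 0.000335114
Multiply by the mixture weights:
  π_I·f_I = 0.25 × 3.14099e-05 = 7.85249e-06
  π_II·f_II = 0.38 × 0.000575528 = 0.000218701
  π_III·f_III = 0.37 × 0.000335114 = 0.000123992
Evidence: 7.85249e-06 + 0.000218701 + 0.000123992 = 0.000350545
P(Setting III | 13.9 mm) ≈ 0.354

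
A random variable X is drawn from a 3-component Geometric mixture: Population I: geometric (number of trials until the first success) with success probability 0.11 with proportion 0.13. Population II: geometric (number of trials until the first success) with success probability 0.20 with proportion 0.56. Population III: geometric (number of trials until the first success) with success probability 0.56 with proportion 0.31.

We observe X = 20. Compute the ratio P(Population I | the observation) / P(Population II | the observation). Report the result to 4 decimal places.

0.9679

Only the two components matter; the odds are (w_i f_i(x)) / (w_j f_j(x)).
Component likelihoods at x = 20:
  f_I = 0.11·(1−0.11)^19 = 0.11·0.109247 = 0.0120172
  f_II = 0.20·(1−0.20)^19 = 0.20·0.0144115 = 0.0028823
  f_III = 0.56·(1−0.56)^19 = 0.56·1.68113e-07 = 9.41432e-08
0.00156223 / 0.00161409 ≈ 0.9679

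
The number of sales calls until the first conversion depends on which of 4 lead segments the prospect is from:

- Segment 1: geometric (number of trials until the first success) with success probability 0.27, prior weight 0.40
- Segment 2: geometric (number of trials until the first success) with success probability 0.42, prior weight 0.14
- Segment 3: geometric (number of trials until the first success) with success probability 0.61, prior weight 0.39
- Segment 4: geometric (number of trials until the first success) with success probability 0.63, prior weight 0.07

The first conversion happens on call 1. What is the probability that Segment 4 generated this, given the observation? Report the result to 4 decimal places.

The responsibility of component k is P(Z=k) f_k(x) divided by Σ_j P(Z=j) f_j(x).
Component likelihoods at x = 1:
  L_1 = 0.27·(1−0.27)^0 = 0.27·1 = 0.27
  L_2 = 0.42·(1−0.42)^0 = 0.42·1 = 0.42
  L_3 = 0.61·(1−0.61)^0 = 0.61·1 = 0.61
  L_4 = 0.63·(1−0.63)^0 = 0.63·1 = 0.63
Multiply by the mixture weights:
  P(Z=1)·L_1 = 0.40 × 0.27 = 0.108
  P(Z=2)·L_2 = 0.14 × 0.42 = 0.0588
  P(Z=3)·L_3 = 0.39 × 0.61 = 0.2379
  P(Z=4)·L_4 = 0.07 × 0.63 = 0.0441
Marginal: 0.108 + 0.0588 + 0.2379 + 0.0441 = 0.4488
Responsibility of Segment 4: 0.0441 / 0.4488 ≈ 0.0983

0.0983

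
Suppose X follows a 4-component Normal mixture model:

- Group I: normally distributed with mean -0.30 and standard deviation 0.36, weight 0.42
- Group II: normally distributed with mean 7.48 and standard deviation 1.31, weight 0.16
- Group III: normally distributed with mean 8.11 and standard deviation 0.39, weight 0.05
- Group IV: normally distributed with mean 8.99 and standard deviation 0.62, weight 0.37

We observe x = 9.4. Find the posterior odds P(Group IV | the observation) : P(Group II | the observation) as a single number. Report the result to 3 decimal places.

Since P(k|x) ∝ P(Z=k) f_k(x), the posterior odds are P(Z=i) f_i(x) / (P(Z=j) f_j(x)).
Evaluate each component's likelihood at the observed value:
  f_I = (1/(0.36·√(2π)))·exp(−(9.4−-0.30)²/(2·0.36²)) = 1.108173·exp(-363.00154) = 2.48336e-158
  f_II = (1/(1.31·√(2π)))·exp(−(9.4−7.48)²/(2·1.31²)) = 0.304536·exp(-1.07406) = 0.104035
  f_III = (1/(0.39·√(2π)))·exp(−(9.4−8.11)²/(2·0.39²)) = 1.022929·exp(-5.47041) = 0.00430601
  f_IV = (1/(0.62·√(2π)))·exp(−(9.4−8.99)²/(2·0.62²)) = 0.643455·exp(-0.21865) = 0.517081
Odds = (0.37/0.16) × (0.517081/0.104035) = 2.3125 × 4.97027 ≈ 11.494

11.494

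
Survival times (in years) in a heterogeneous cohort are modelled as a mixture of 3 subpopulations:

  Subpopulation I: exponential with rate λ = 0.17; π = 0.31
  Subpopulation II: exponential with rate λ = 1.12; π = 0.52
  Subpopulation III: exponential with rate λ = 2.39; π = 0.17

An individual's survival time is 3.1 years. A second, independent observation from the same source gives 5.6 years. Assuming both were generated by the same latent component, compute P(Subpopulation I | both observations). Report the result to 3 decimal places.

P(component k | x) = P(Z=k)·f_k(x) / marginal(x), where marginal(x) = Σ_j P(Z=j)·f_j(x).
Since both observations come from the same component, the likelihood for component k is f_k(x₁)·f_k(x₂).
  p_I = [0.100363] × [0.0656146] = 0.00658531
  p_II = [0.0347814] × [0.00211506] = 7.35649e-05
  p_III = [0.00144781] × [3.6796e-06] = 5.32734e-09
Weight by the priors:
  P(Z=I)·p_I = 0.31 × 0.00658531 = 0.00204145
  P(Z=II)·p_II = 0.52 × 7.35649e-05 = 3.82537e-05
  P(Z=III)·p_III = 0.17 × 5.32734e-09 = 9.05648e-10
Sum: 0.00204145 + 3.82537e-05 + 9.05648e-10 = 0.0020797
Responsibility of Subpopulation I: 0.00204145 / 0.0020797 ≈ 0.982

0.982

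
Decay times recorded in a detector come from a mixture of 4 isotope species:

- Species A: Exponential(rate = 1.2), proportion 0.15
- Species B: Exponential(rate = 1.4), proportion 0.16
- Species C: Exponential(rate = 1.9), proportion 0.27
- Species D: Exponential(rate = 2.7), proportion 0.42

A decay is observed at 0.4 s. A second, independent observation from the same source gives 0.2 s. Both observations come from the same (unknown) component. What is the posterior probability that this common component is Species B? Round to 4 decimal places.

Posterior ∝ prior × likelihood, so P(k | x) ∝ π_k f_k(x); normalise over all components.
Since both observations come from the same component, the likelihood for component k is f_k(x₁)·f_k(x₂).
  L_A = [0.74254] × [0.943953] = 0.700923
  L_B = [0.799693] × [1.0581] = 0.846153
  L_C = [0.888566] × [1.29934] = 1.15455
  L_D = [0.916908] × [1.57342] = 1.44268
Prior × likelihood for each component:
  π_A·L_A = 0.15 × 0.700923 = 0.105138
  π_B·L_B = 0.16 × 0.846153 = 0.135384
  π_C·L_C = 0.27 × 1.15455 = 0.311728
  π_D·L_D = 0.42 × 1.44268 = 0.605926
Denominator: 0.105138 + 0.135384 + 0.311728 + 0.605926 = 1.15818
Responsibility of Species B: 0.135384 / 1.15818 ≈ 0.1169

0.1169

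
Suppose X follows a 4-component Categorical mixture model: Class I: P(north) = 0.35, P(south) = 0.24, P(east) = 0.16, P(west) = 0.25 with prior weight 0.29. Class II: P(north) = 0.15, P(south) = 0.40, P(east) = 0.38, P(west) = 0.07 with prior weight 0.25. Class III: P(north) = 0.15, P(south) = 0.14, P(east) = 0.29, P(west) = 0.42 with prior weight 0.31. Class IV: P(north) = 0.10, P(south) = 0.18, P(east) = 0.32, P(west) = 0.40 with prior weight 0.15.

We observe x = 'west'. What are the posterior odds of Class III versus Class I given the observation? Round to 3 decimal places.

1.796

Only the two components matter; the odds are (w_i f_i(x)) / (w_j f_j(x)).
Component likelihoods at x = 'west':
  f_I = P(west | comp) = 0.25
  f_II = P(west | comp) = 0.07
  f_III = P(west | comp) = 0.42
  f_IV = P(west | comp) = 0.40
0.1302 / 0.0725 ≈ 1.796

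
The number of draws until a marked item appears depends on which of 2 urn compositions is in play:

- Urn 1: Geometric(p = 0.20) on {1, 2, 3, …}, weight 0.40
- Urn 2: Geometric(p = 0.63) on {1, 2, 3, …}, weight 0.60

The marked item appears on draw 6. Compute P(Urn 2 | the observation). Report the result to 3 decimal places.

P(component k | x) = w_k·f_k(x) / marginal(x), where marginal(x) = Σ_j w_j·f_j(x).
Geometric probabilities:
  L_1 = 0.20·(1−0.20)^5 = 0.20·0.32768 = 0.065536
  L_2 = 0.63·(1−0.63)^5 = 0.63·0.0069344 = 0.00436867
Unnormalised posteriors:
  w_1·L_1 = 0.40 × 0.065536 = 0.0262144
  w_2·L_2 = 0.60 × 0.00436867 = 0.0026212
Sum: 0.0262144 + 0.0026212 = 0.0288356
So the posterior for Urn 2 is 0.0026212 / 0.0288356 ≈ 0.091.

0.091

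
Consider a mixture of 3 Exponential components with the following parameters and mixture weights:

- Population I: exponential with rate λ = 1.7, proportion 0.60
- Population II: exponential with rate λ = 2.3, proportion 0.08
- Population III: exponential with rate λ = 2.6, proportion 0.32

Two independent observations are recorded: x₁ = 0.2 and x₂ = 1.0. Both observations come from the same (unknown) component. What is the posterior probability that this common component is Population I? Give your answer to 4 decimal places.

0.6483

The responsibility of component k is π_k f_k(x) divided by Σ_j π_j f_j(x).
Since both observations come from the same component, the likelihood for component k is f_k(x₁)·f_k(x₂).
  p_I = [1.7·e^(−1.7·0.2) = 1.7·e^(−0.3400) = 1.21001] × [0.310562] = 0.375783
  p_II = [2.3·e^(−2.3·0.2) = 2.3·e^(−0.4600) = 1.45195] × [0.230595] = 0.334813
  p_III = [2.6·e^(−2.6·0.2) = 2.6·e^(−0.5200) = 1.54575] × [0.193111] = 0.298502
Weight by the priors:
  π_I·p_I = 0.60 × 0.375783 = 0.22547
  π_II·p_II = 0.08 × 0.334813 = 0.0267851
  π_III·p_III = 0.32 × 0.298502 = 0.0955208
Normaliser: 0.22547 + 0.0267851 + 0.0955208 = 0.347776
P(Population I | x) ≈ 0.6483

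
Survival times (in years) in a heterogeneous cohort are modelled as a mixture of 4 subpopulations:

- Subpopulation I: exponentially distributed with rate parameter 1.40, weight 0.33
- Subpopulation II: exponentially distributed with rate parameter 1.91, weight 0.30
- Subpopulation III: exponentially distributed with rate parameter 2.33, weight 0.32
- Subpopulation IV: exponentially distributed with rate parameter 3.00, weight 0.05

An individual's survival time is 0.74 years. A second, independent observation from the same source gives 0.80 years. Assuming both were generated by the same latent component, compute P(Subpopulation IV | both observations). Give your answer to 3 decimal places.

The responsibility of component k is π_k f_k(x) divided by Σ_j π_j f_j(x).
Since both observations come from the same component, the likelihood for component k is f_k(x₁)·f_k(x₂).
  f_I = [0.49682] × [0.456792] = 0.226943
  f_II = [0.464731] × [0.414411] = 0.19259
  f_III = [0.415475] × [0.361269] = 0.150099
  f_IV = [0.325827] × [0.272154] = 0.0886752
Multiply by the mixture weights:
  π_I·f_I = 0.33 × 0.226943 = 0.0748913
  π_II·f_II = 0.30 × 0.19259 = 0.0577769
  π_III·f_III = 0.32 × 0.150099 = 0.0480315
  π_IV·f_IV = 0.05 × 0.0886752 = 0.00443376
Normaliser: 0.0748913 + 0.0577769 + 0.0480315 + 0.00443376 = 0.185133
Responsibility of Subpopulation IV: 0.00443376 / 0.185133 ≈ 0.024

0.024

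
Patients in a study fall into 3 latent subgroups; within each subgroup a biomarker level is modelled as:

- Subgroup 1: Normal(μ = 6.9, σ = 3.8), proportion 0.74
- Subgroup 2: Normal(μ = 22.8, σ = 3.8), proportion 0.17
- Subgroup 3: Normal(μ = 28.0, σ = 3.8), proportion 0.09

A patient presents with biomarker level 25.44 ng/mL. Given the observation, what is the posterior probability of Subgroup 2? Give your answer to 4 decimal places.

By Bayes' theorem, P(k | x) = P(Z=k) f_k(x) / Σ_j P(Z=j) f_j(x).
Component likelihoods at x = 25.44 ng/mL:
  f_1 = (1/(3.8·√(2π)))·exp(−(25.44−6.9)²/(2·3.8²)) = 0.104985·exp(-11.90206) = 7.1142e-07
  f_2 = (1/(3.8·√(2π)))·exp(−(25.44−22.8)²/(2·3.8²)) = 0.104985·exp(-0.24133) = 0.0824742
  f_3 = (1/(3.8·√(2π)))·exp(−(25.44−28.0)²/(2·3.8²)) = 0.104985·exp(-0.22693) = 0.0836708
Prior × likelihood for each component:
  P(Z=1)·f_1 = 0.74 × 7.1142e-07 = 5.26451e-07
  P(Z=2)·f_2 = 0.17 × 0.0824742 = 0.0140206
  P(Z=3)·f_3 = 0.09 × 0.0836708 = 0.00753038
Evidence: 5.26451e-07 + 0.0140206 + 0.00753038 = 0.0215515
So the posterior for Subgroup 2 is 0.0140206 / 0.0215515 ≈ 0.6506.

0.6506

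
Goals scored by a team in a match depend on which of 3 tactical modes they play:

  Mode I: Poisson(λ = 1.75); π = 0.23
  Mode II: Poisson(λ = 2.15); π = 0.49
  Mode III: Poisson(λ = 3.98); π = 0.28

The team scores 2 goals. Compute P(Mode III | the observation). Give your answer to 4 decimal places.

0.1767

The responsibility of component k is π_k f_k(x) divided by Σ_j π_j f_j(x).
Component likelihoods at x = 2 goals:
  f_I = e^(−1.75)·1.75^2/2! = 0.266091
  f_II = e^(−2.15)·2.15^2/2! = 0.269224
  f_III = e^(−3.98)·3.98^2/2! = 0.147994
Prior × likelihood for each component:
  π_I·f_I = 0.23 × 0.266091 = 0.061201
  π_II·f_II = 0.49 × 0.269224 = 0.13192
  π_III·f_III = 0.28 × 0.147994 = 0.0414383
Evidence: 0.061201 + 0.13192 + 0.0414383 = 0.234559
So the posterior for Mode III is 0.0414383 / 0.234559 ≈ 0.1767.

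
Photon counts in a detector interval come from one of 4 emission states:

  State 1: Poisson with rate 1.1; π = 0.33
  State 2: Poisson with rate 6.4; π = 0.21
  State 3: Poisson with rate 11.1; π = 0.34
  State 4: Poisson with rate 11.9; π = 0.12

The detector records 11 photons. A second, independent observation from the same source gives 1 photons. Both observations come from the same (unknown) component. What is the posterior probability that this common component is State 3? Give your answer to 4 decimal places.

P(component k | x) = P(Z=k)·f_k(x) / marginal(x), where marginal(x) = Σ_j P(Z=j)·f_j(x).
Since both observations come from the same component, the likelihood for component k is f_k(x₁)·f_k(x₂).
  f_1 = [e^(−1.1)·1.1^11/11! = 2.37925e-08] × [0.366158] = 8.71181e-09
  f_2 = [e^(−6.4)·6.4^11/11! = 0.0307142] × [0.010634] = 0.000326614
  f_3 = [e^(−11.1)·11.1^11/11! = 0.119324] × [0.000167747] = 2.00162e-05
  f_4 = [e^(−11.9)·11.9^11/11! = 0.115281] × [8.08058e-05] = 9.31535e-06
Unnormalised posteriors:
  P(Z=1)·f_1 = 0.33 × 8.71181e-09 = 2.8749e-09
  P(Z=2)·f_2 = 0.21 × 0.000326614 = 6.85889e-05
  P(Z=3)·f_3 = 0.34 × 2.00162e-05 = 6.80552e-06
  P(Z=4)·f_4 = 0.12 × 9.31535e-06 = 1.11784e-06
Evidence: 2.8749e-09 + 6.85889e-05 + 6.80552e-06 + 1.11784e-06 = 7.65151e-05
P(State 3 | x₁,x₂) = 6.80552e-06 / 7.65151e-05 ≈ 0.0889

0.0889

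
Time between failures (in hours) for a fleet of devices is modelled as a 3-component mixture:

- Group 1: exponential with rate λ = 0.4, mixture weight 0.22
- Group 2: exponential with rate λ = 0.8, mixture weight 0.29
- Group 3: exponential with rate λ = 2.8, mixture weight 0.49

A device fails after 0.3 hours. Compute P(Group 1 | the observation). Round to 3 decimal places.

0.092

By Bayes' theorem, P(k | x) = π_k f_k(x) / Σ_j π_j f_j(x).
Exponential densities:
  f_1 = 0.4·e^(−0.4·0.3) = 0.4·e^(−0.1200) = 0.354768
  f_2 = 0.8·e^(−0.8·0.3) = 0.8·e^(−0.2400) = 0.629302
  f_3 = 2.8·e^(−2.8·0.3) = 2.8·e^(−0.8400) = 1.20879
Weight by the priors:
  π_1·f_1 = 0.22 × 0.354768 = 0.078049
  π_2·f_2 = 0.29 × 0.629302 = 0.182498
  π_3·f_3 = 0.49 × 1.20879 = 0.592307
Evidence: 0.078049 + 0.182498 + 0.592307 = 0.852854
P(Group 1 | the observation) = 0.078049 / 0.852854 ≈ 0.092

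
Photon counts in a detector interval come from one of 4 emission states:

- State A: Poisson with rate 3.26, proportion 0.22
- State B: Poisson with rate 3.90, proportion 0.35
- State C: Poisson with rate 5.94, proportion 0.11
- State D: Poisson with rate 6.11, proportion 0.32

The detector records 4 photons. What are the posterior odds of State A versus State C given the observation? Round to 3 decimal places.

Since P(k|x) ∝ π_k f_k(x), the posterior odds are π_i f_i(x) / (π_j f_j(x)).
Evaluate each component's likelihood at the observed value:
  p_A = e^(−3.26)·3.26^4/4! = 0.180659
  p_B = e^(−3.90)·3.90^4/4! = 0.195119
  p_C = e^(−5.94)·5.94^4/4! = 0.136529
  p_D = e^(−6.11)·6.11^4/4! = 0.128948
Odds = (0.22/0.11) × (0.180659/0.136529) = 2 × 1.32323 ≈ 2.646

2.646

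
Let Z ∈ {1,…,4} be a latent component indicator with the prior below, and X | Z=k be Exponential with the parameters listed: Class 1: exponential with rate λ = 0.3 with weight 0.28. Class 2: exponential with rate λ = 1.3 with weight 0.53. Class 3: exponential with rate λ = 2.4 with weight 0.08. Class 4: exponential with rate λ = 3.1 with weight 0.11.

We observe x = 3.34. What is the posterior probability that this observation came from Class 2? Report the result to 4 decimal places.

0.2248

By Bayes' theorem, P(k | x) = w_k f_k(x) / Σ_j w_j f_j(x).
Component likelihoods at x = 3.34:
  f_1 = 0.3·e^(−0.3·3.34) = 0.3·e^(−1.0020) = 0.110143
  f_2 = 1.3·e^(−1.3·3.34) = 1.3·e^(−4.3420) = 0.0169136
  f_3 = 2.4·e^(−2.4·3.34) = 2.4·e^(−8.0160) = 0.000792331
  f_4 = 3.1·e^(−3.1·3.34) = 3.1·e^(−10.3540) = 9.87817e-05
Multiply by the mixture weights:
  w_1·f_1 = 0.28 × 0.110143 = 0.0308401
  w_2·f_2 = 0.53 × 0.0169136 = 0.00896422
  w_3·f_3 = 0.08 × 0.000792331 = 6.33865e-05
  w_4·f_4 = 0.11 × 9.87817e-05 = 1.0866e-05
Denominator: 0.0308401 + 0.00896422 + 6.33865e-05 + 1.0866e-05 = 0.0398786
Responsibility of Class 2: 0.00896422 / 0.0398786 ≈ 0.2248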